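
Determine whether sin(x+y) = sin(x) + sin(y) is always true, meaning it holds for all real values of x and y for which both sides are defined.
No, this is NOT an identity.

Claim: sin(x+y) = sin(x) + sin(y).
Test a specific point where both sides are defined: x = 3π/4, y = π/6.
LHS = sin(x+y) ≈ 0.2588
RHS = sin(x) + sin(y) ≈ 1.2071
Since 0.2588 ≠ 1.2071, the equation fails at this point, so it cannot hold for all real values of x and y for which both sides are defined.
The correct expansion is sin(x+y) = sin(x)cos(y) + cos(x)sin(y); sine is not additive.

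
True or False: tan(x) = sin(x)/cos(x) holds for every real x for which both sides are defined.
True.

Claim: tan(x) = sin(x)/cos(x).
Reasoning: For an angle x whose terminal point on the unit circle is (cos x, sin x), tan(x) is defined as the ratio (second coordinate)/(first coordinate) = sin(x)/cos(x), wherever cos(x) ≠ 0.
So the two sides agree for every real x for which both sides are defined.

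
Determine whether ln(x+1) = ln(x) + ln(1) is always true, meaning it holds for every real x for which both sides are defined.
Claim: ln(x+1) = ln(x) + ln(1).
Test a specific point where both sides are defined: x = 3/2.
LHS = ln(x+1) ≈ 0.9163
RHS = ln(x) + ln(1) ≈ 0.4055
Since 0.9163 ≠ 0.4055, the equation fails at this point, so it cannot hold for every real x for which both sides are defined.
ln(1) = 0, so the right side is just ln(x), which differs from ln(x+1).

Conclusion: No, this is NOT an identity.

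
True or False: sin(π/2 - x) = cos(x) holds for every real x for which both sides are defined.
True.

Claim: sin(π/2 - x) = cos(x).
Reasoning: Use sin(u - v) = sin(u)cos(v) - cos(u)sin(v) with u = π/2, v = x: sin(π/2)cos(x) - cos(π/2)sin(x) = 1·cos(x) - 0·sin(x) = cos(x).
So the two sides agree for every real x for which both sides are defined.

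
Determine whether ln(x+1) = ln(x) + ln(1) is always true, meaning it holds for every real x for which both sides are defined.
Claim: ln(x+1) = ln(x) + ln(1).
Test a specific point where both sides are defined: x = 1.
LHS = ln(x+1) ≈ 0.6931
RHS = ln(x) + ln(1) ≈ 0.0000
Since 0.6931 ≠ 0.0000, the equation fails at this point, so it cannot hold for every real x for which both sides are defined.
ln(1) = 0, so the right side is just ln(x), which differs from ln(x+1).

Conclusion: No, this is NOT an identity.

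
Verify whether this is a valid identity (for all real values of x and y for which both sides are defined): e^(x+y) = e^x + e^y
No, this is NOT an identity.

Claim: e^(x+y) = e^x + e^y.
Test a specific point where both sides are defined: x = 1, y = 5.
LHS = e^(x+y) ≈ 403.4288
RHS = e^x + e^y ≈ 151.1314
Since 403.4288 ≠ 151.1314, the equation fails at this point, so it cannot hold for all real values of x and y for which both sides are defined.
The correct rule is e^(x+y) = e^x · e^y (a product, not a sum).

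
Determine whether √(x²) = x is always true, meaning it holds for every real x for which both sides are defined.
Claim: √(x²) = x.
Test a specific point where both sides are defined: x = -2.
LHS = √(x²) ≈ 2.0000
RHS = x ≈ -2.0000
Since 2.0000 ≠ -2.0000, the equation fails at this point, so it cannot hold for every real x for which both sides are defined.
√(x²) = |x|, which differs from x whenever x < 0 (both sides are defined for every real x).

Conclusion: No, this is NOT an identity.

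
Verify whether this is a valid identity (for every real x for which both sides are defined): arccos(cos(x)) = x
Claim: arccos(cos(x)) = x.
Test a specific point where both sides are defined: x = -π/3.
LHS = arccos(cos(x)) ≈ 1.0472
RHS = x ≈ -1.0472
Since 1.0472 ≠ -1.0472, the equation fails at this point, so it cannot hold for every real x for which both sides are defined.
arccos only returns values in [0, π], so arccos(cos(x)) = x holds only for x in that interval, not for all real x.

Conclusion: No, this is NOT an identity.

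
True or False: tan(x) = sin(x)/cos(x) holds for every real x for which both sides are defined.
Claim: tan(x) = sin(x)/cos(x).
Reasoning: For an angle x whose terminal point on the unit circle is (cos x, sin x), tan(x) is defined as the ratio (second coordinate)/(first coordinate) = sin(x)/cos(x), wherever cos(x) ≠ 0.
So the two sides agree for every real x for which both sides are defined.

Conclusion: True.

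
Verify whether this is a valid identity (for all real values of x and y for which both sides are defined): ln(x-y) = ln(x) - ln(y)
Claim: ln(x-y) = ln(x) - ln(y).
Test a specific point where both sides are defined: x = 3, y = 1.
LHS = ln(x-y) ≈ 0.6931
RHS = ln(x) - ln(y) ≈ 1.0986
Since 0.6931 ≠ 1.0986, the equation fails at this point, so it cannot hold for all real values of x and y for which both sides are defined.
ln(x) - ln(y) = ln(x/y), not ln(x-y).

Conclusion: No, this is NOT an identity.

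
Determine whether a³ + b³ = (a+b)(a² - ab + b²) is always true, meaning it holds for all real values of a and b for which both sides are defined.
Yes, this is an identity.

Claim: a³ + b³ = (a+b)(a² - ab + b²).
Reasoning: Expand the right side: (a+b)(a² - ab + b²) = a³ - a²b + ab² + a²b - ab² + b³ = a³ + b³ (the middle terms cancel in pairs).
So the two sides agree for all real values of a and b for which both sides are defined.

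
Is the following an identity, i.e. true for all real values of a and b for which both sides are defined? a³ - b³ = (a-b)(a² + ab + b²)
Yes, this is an identity.

Claim: a³ - b³ = (a-b)(a² + ab + b²).
Reasoning: Expand the right side: (a-b)(a² + ab + b²) = a³ + a²b + ab² - a²b - ab² - b³ = a³ - b³ (the middle terms cancel in pairs).
So the two sides agree for all real values of a and b for which both sides are defined.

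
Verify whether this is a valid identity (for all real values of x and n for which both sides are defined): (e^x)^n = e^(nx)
Yes, this is an identity.

Claim: (e^x)^n = e^(nx).
Reasoning: e^x is a positive real number, and for a positive base B and real exponent n, B^n = e^(n·ln B). With B = e^x, ln B = x, so (e^x)^n = e^(n·x).
So the two sides agree for all real values of x and n for which both sides are defined.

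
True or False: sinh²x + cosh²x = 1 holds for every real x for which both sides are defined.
False.

Claim: sinh²x + cosh²x = 1.
Test a specific point where both sides are defined: x = -1.
LHS = sinh²x + cosh²x ≈ 3.7622
RHS = 1 ≈ 1.0000
Since 3.7622 ≠ 1.0000, the equation fails at this point, so it cannot hold for every real x for which both sides are defined.
The correct hyperbolic identity is cosh²x - sinh²x = 1 (a difference); the sum sinh²x + cosh²x equals cosh(2x).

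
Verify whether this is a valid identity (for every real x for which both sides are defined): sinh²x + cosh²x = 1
No, this is NOT an identity.

Claim: sinh²x + cosh²x = 1.
Test a specific point where both sides are defined: x = 4.
LHS = sinh²x + cosh²x ≈ 1490.4792
RHS = 1 ≈ 1.0000
Since 1490.4792 ≠ 1.0000, the equation fails at this point, so it cannot hold for every real x for which both sides are defined.
The correct hyperbolic identity is cosh²x - sinh²x = 1 (a difference); the sum sinh²x + cosh²x equals cosh(2x).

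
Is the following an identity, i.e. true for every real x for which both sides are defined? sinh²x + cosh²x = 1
Claim: sinh²x + cosh²x = 1.
Test a specific point where both sides are defined: x = -1.
LHS = sinh²x + cosh²x ≈ 3.7622
RHS = 1 ≈ 1.0000
Since 3.7622 ≠ 1.0000, the equation fails at this point, so it cannot hold for every real x for which both sides are defined.
The correct hyperbolic identity is cosh²x - sinh²x = 1 (a difference); the sum sinh²x + cosh²x equals cosh(2x).

Conclusion: No, this is NOT an identity.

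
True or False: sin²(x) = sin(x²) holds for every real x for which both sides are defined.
Claim: sin²(x) = sin(x²).
Test a specific point where both sides are defined: x = π/6.
LHS = sin²(x) ≈ 0.2500
RHS = sin(x²) ≈ 0.2707
Since 0.2500 ≠ 0.2707, the equation fails at this point, so it cannot hold for every real x for which both sides are defined.
sin²(x) means (sin x)², squaring the output; sin(x²) squares the input. These are different functions.

Conclusion: False.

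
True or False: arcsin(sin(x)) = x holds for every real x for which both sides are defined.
Claim: arcsin(sin(x)) = x.
Test a specific point where both sides are defined: x = 3π/4.
LHS = arcsin(sin(x)) ≈ 0.7854
RHS = x ≈ 2.3562
Since 0.7854 ≠ 2.3562, the equation fails at this point, so it cannot hold for every real x for which both sides are defined.
arcsin only returns values in [-π/2, π/2], so arcsin(sin(x)) = x holds only for x in that interval, not for all real x.

Conclusion: False.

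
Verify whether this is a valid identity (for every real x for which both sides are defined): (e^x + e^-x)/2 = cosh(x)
Yes, this is an identity.

Claim: (e^x + e^-x)/2 = cosh(x).
Reasoning: This is exactly the definition of the hyperbolic cosine: cosh(x) := (e^x + e^-x)/2.
So the two sides agree for every real x for which both sides are defined.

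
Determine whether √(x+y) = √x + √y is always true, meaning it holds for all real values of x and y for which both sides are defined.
Claim: √(x+y) = √x + √y.
Test a specific point where both sides are defined: x = 5, y = 3.
LHS = √(x+y) ≈ 2.8284
RHS = √x + √y ≈ 3.9681
Since 2.8284 ≠ 3.9681, the equation fails at this point, so it cannot hold for all real values of x and y for which both sides are defined.
Squaring the right side gives x + 2√(xy) + y, not x + y.

Conclusion: No, this is NOT an identity.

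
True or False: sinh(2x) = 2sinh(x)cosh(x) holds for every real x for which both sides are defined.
True.

Claim: sinh(2x) = 2sinh(x)cosh(x).
Reasoning: 2sinh(x)cosh(x) = 2 · (e^x - e^-x)/2 · (e^x + e^-x)/2 = (e^(2x) - e^(-2x))/2 = sinh(2x).
So the two sides agree for every real x for which both sides are defined.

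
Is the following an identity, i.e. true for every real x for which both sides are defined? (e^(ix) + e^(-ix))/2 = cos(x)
Yes, this is an identity.

Claim: (e^(ix) + e^(-ix))/2 = cos(x).
Reasoning: By Euler's formula e^(ix) = cos(x) + i·sin(x) and e^(-ix) = cos(x) - i·sin(x). Adding cancels the sine terms: e^(ix) + e^(-ix) = 2cos(x); divide by 2.
So the two sides agree for every real x for which both sides are defined.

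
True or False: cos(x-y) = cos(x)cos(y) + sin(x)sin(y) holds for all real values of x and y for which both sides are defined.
True.

Claim: cos(x-y) = cos(x)cos(y) + sin(x)sin(y).
Reasoning: Replace y by -y in cos(x+y) = cos(x)cos(y) - sin(x)sin(y) and use cos(-y) = cos(y), sin(-y) = -sin(y): cos(x-y) = cos(x)cos(y) + sin(x)sin(y).
So the two sides agree for all real values of x and y for which both sides are defined.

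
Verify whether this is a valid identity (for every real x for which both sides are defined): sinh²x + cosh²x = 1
Claim: sinh²x + cosh²x = 1.
Test a specific point where both sides are defined: x = -2.
LHS = sinh²x + cosh²x ≈ 27.3082
RHS = 1 ≈ 1.0000
Since 27.3082 ≠ 1.0000, the equation fails at this point, so it cannot hold for every real x for which both sides are defined.
The correct hyperbolic identity is cosh²x - sinh²x = 1 (a difference); the sum sinh²x + cosh²x equals cosh(2x).

Conclusion: No, this is NOT an identity.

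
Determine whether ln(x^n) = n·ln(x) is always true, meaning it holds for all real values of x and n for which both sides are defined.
Claim: ln(x^n) = n·ln(x).
Reasoning: The right side requires x > 0. For x > 0, x^n = (e^(ln x))^n = e^(n·ln x), so taking ln of both sides gives ln(x^n) = n·ln(x).
So the two sides agree for all real values of x and n for which both sides are defined.

Conclusion: Yes, this is an identity.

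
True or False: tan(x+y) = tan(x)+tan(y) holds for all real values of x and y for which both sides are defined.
False.

Claim: tan(x+y) = tan(x)+tan(y).
Test a specific point where both sides are defined: x = π/3, y = π/4.
LHS = tan(x+y) ≈ -3.7321
RHS = tan(x)+tan(y) ≈ 2.7321
Since -3.7321 ≠ 2.7321, the equation fails at this point, so it cannot hold for all real values of x and y for which both sides are defined.
The correct formula is tan(x+y) = (tan(x) + tan(y))/(1 - tan(x)tan(y)).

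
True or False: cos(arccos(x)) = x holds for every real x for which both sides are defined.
True.

Claim: cos(arccos(x)) = x.
Reasoning: For -1 ≤ x ≤ 1 (where arccos is defined), arccos(x) is by definition an angle whose cosine equals x. Taking the cosine of that angle returns x. (Note the other order, arccos(cos x) = x, is NOT an identity.)
So the two sides agree for every real x for which both sides are defined.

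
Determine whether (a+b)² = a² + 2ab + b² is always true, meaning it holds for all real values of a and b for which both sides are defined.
Claim: (a+b)² = a² + 2ab + b².
Reasoning: Expand: (a+b)² = (a+b)(a+b) = a·a + a·b + b·a + b·b = a² + 2ab + b².
So the two sides agree for all real values of a and b for which both sides are defined.

Conclusion: Yes, this is an identity.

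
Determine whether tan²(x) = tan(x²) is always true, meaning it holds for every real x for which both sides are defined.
Claim: tan²(x) = tan(x²).
Test a specific point where both sides are defined: x = -π/6.
LHS = tan²(x) ≈ 0.3333
RHS = tan(x²) ≈ 0.2812
Since 0.3333 ≠ 0.2812, the equation fails at this point, so it cannot hold for every real x for which both sides are defined.
tan²(x) means (tan x)², squaring the output; tan(x²) squares the input. These are different functions.

Conclusion: No, this is NOT an identity.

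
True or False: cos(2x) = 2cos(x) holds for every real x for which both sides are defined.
Claim: cos(2x) = 2cos(x).
Test a specific point where both sides are defined: x = π/2.
LHS = cos(2x) ≈ -1.0000
RHS = 2cos(x) ≈ 0.0000
Since -1.0000 ≠ 0.0000, the equation fails at this point, so it cannot hold for every real x for which both sides are defined.
The correct double-angle formula is cos(2x) = cos²x - sin²x.

Conclusion: False.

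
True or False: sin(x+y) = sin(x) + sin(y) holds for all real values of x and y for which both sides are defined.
False.

Claim: sin(x+y) = sin(x) + sin(y).
Test a specific point where both sides are defined: x = -π/3, y = -π/4.
LHS = sin(x+y) ≈ -0.9659
RHS = sin(x) + sin(y) ≈ -1.5731
Since -0.9659 ≠ -1.5731, the equation fails at this point, so it cannot hold for all real values of x and y for which both sides are defined.
The correct expansion is sin(x+y) = sin(x)cos(y) + cos(x)sin(y); sine is not additive.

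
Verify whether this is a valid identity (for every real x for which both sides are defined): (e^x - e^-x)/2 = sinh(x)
Claim: (e^x - e^-x)/2 = sinh(x).
Reasoning: This is exactly the definition of the hyperbolic sine: sinh(x) := (e^x - e^-x)/2.
So the two sides agree for every real x for which both sides are defined.

Conclusion: Yes, this is an identity.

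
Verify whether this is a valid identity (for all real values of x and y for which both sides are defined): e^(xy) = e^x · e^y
No, this is NOT an identity.

Claim: e^(xy) = e^x · e^y.
Test a specific point where both sides are defined: x = -1, y = 1.
LHS = e^(xy) ≈ 0.3679
RHS = e^x · e^y ≈ 1.0000
Since 0.3679 ≠ 1.0000, the equation fails at this point, so it cannot hold for all real values of x and y for which both sides are defined.
e^x · e^y = e^(x+y), not e^(xy).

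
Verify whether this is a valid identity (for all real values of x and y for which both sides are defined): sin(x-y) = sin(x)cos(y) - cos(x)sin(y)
Yes, this is an identity.

Claim: sin(x-y) = sin(x)cos(y) - cos(x)sin(y).
Reasoning: Replace y by -y in sin(x+y) = sin(x)cos(y) + cos(x)sin(y) and use cos(-y) = cos(y), sin(-y) = -sin(y): sin(x-y) = sin(x)cos(y) - cos(x)sin(y).
So the two sides agree for all real values of x and y for which both sides are defined.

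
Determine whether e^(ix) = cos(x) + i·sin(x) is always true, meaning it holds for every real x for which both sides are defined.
Claim: e^(ix) = cos(x) + i·sin(x).
Reasoning: Euler's formula. Expand e^(ix) = Σ (ix)^k / k!. Since i² = -1, the even-k terms are Σ (-1)^m x^(2m)/(2m)! = cos(x) and the odd-k terms are i · Σ (-1)^m x^(2m+1)/(2m+1)! = i·sin(x).
So the two sides agree for every real x for which both sides are defined.

Conclusion: Yes, this is an identity.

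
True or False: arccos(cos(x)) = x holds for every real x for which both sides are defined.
False.

Claim: arccos(cos(x)) = x.
Test a specific point where both sides are defined: x = -π/2.
LHS = arccos(cos(x)) ≈ 1.5708
RHS = x ≈ -1.5708
Since 1.5708 ≠ -1.5708, the equation fails at this point, so it cannot hold for every real x for which both sides are defined.
arccos only returns values in [0, π], so arccos(cos(x)) = x holds only for x in that interval, not for all real x.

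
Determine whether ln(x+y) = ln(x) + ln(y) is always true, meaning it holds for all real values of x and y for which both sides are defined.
Claim: ln(x+y) = ln(x) + ln(y).
Test a specific point where both sides are defined: x = 5, y = 3/2.
LHS = ln(x+y) ≈ 1.8718
RHS = ln(x) + ln(y) ≈ 2.0149
Since 1.8718 ≠ 2.0149, the equation fails at this point, so it cannot hold for all real values of x and y for which both sides are defined.
ln(x) + ln(y) = ln(xy), not ln(x+y).

Conclusion: No, this is NOT an identity.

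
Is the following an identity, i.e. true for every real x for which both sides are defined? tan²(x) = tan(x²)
Claim: tan²(x) = tan(x²).
Test a specific point where both sides are defined: x = π.
LHS = tan²(x) ≈ 0.0000
RHS = tan(x²) ≈ 0.4767
Since 0.0000 ≠ 0.4767, the equation fails at this point, so it cannot hold for every real x for which both sides are defined.
tan²(x) means (tan x)², squaring the output; tan(x²) squares the input. These are different functions.

Conclusion: No, this is NOT an identity.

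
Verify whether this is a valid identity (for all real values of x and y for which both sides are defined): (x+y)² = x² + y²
Claim: (x+y)² = x² + y².
Test a specific point where both sides are defined: x = -3, y = -2.
LHS = (x+y)² ≈ 25.0000
RHS = x² + y² ≈ 13.0000
Since 25.0000 ≠ 13.0000, the equation fails at this point, so it cannot hold for all real values of x and y for which both sides are defined.
The correct expansion is (x+y)² = x² + 2xy + y²; the cross term 2xy is missing.

Conclusion: No, this is NOT an identity.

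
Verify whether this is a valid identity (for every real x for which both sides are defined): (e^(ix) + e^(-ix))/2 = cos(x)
Yes, this is an identity.

Claim: (e^(ix) + e^(-ix))/2 = cos(x).
Reasoning: By Euler's formula e^(ix) = cos(x) + i·sin(x) and e^(-ix) = cos(x) - i·sin(x). Adding cancels the sine terms: e^(ix) + e^(-ix) = 2cos(x); divide by 2.
So the two sides agree for every real x for which both sides are defined.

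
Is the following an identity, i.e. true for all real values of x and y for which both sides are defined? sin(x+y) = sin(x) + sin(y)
Claim: sin(x+y) = sin(x) + sin(y).
Test a specific point where both sides are defined: x = -π/4, y = 3π/4.
LHS = sin(x+y) ≈ 1.0000
RHS = sin(x) + sin(y) ≈ 0.0000
Since 1.0000 ≠ 0.0000, the equation fails at this point, so it cannot hold for all real values of x and y for which both sides are defined.
The correct expansion is sin(x+y) = sin(x)cos(y) + cos(x)sin(y); sine is not additive.

Conclusion: No, this is NOT an identity.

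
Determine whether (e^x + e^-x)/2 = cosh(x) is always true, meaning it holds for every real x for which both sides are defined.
Claim: (e^x + e^-x)/2 = cosh(x).
Reasoning: This is exactly the definition of the hyperbolic cosine: cosh(x) := (e^x + e^-x)/2.
So the two sides agree for every real x for which both sides are defined.

Conclusion: Yes, this is an identity.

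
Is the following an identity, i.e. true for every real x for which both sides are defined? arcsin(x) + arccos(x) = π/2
Yes, this is an identity.

Claim: arcsin(x) + arccos(x) = π/2.
Reasoning: Both sides are defined for -1 ≤ x ≤ 1. Let θ = arcsin(x), so sin θ = x and θ ∈ [-π/2, π/2]. Then cos(π/2 - θ) = sin θ = x and π/2 - θ ∈ [0, π], which is exactly the range of arccos, so arccos(x) = π/2 - θ. Adding: arcsin(x) + arccos(x) = θ + (π/2 - θ) = π/2.
So the two sides agree for every real x for which both sides are defined.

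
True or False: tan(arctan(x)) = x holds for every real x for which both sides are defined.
True.

Claim: tan(arctan(x)) = x.
Reasoning: For every real x, arctan(x) is by definition the angle in (-π/2, π/2) whose tangent equals x. Taking the tangent of that angle returns x.
So the two sides agree for every real x for which both sides are defined.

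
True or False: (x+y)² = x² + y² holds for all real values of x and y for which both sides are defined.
False.

Claim: (x+y)² = x² + y².
Test a specific point where both sides are defined: x = 3/2, y = -2.
LHS = (x+y)² ≈ 0.2500
RHS = x² + y² ≈ 6.2500
Since 0.2500 ≠ 6.2500, the equation fails at this point, so it cannot hold for all real values of x and y for which both sides are defined.
The correct expansion is (x+y)² = x² + 2xy + y²; the cross term 2xy is missing.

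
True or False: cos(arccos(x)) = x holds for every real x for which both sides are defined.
True.

Claim: cos(arccos(x)) = x.
Reasoning: For -1 ≤ x ≤ 1 (where arccos is defined), arccos(x) is by definition an angle whose cosine equals x. Taking the cosine of that angle returns x. (Note the other order, arccos(cos x) = x, is NOT an identity.)
So the two sides agree for every real x for which both sides are defined.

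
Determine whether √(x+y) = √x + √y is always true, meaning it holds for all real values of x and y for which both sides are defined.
Claim: √(x+y) = √x + √y.
Test a specific point where both sides are defined: x = 5, y = 3/2.
LHS = √(x+y) ≈ 2.5495
RHS = √x + √y ≈ 3.4608
Since 2.5495 ≠ 3.4608, the equation fails at this point, so it cannot hold for all real values of x and y for which both sides are defined.
Squaring the right side gives x + 2√(xy) + y, not x + y.

Conclusion: No, this is NOT an identity.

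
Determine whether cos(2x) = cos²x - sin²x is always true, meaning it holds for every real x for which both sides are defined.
Claim: cos(2x) = cos²x - sin²x.
Reasoning: Put y = x in the addition formula cos(x+y) = cos(x)cos(y) - sin(x)sin(y): cos(2x) = cos²x - sin²x.
So the two sides agree for every real x for which both sides are defined.

Conclusion: Yes, this is an identity.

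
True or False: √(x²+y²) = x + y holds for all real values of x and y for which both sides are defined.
False.

Claim: √(x²+y²) = x + y.
Test a specific point where both sides are defined: x = 1, y = -1.
LHS = √(x²+y²) ≈ 1.4142
RHS = x + y ≈ 0.0000
Since 1.4142 ≠ 0.0000, the equation fails at this point, so it cannot hold for all real values of x and y for which both sides are defined.
(x+y)² = x² + 2xy + y², not x² + y², so the square root does not split this way.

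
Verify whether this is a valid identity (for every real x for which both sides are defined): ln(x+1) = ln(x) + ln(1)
Claim: ln(x+1) = ln(x) + ln(1).
Test a specific point where both sides are defined: x = 1/2.
LHS = ln(x+1) ≈ 0.4055
RHS = ln(x) + ln(1) ≈ -0.6931
Since 0.4055 ≠ -0.6931, the equation fails at this point, so it cannot hold for every real x for which both sides are defined.
ln(1) = 0, so the right side is just ln(x), which differs from ln(x+1).

Conclusion: No, this is NOT an identity.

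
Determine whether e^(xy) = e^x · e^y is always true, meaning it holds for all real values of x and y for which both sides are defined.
No, this is NOT an identity.

Claim: e^(xy) = e^x · e^y.
Test a specific point where both sides are defined: x = -1, y = 5.
LHS = e^(xy) ≈ 0.0067
RHS = e^x · e^y ≈ 54.5982
Since 0.0067 ≠ 54.5982, the equation fails at this point, so it cannot hold for all real values of x and y for which both sides are defined.
e^x · e^y = e^(x+y), not e^(xy).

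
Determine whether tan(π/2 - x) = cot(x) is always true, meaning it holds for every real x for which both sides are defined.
Yes, this is an identity.

Claim: tan(π/2 - x) = cot(x).
Reasoning: tan(π/2 - x) = sin(π/2 - x)/cos(π/2 - x) = cos(x)/sin(x) = cot(x), using the cofunction identities sin(π/2 - x) = cos(x) and cos(π/2 - x) = sin(x).
So the two sides agree for every real x for which both sides are defined.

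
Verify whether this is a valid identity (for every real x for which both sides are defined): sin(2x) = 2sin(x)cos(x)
Claim: sin(2x) = 2sin(x)cos(x).
Reasoning: Put y = x in the addition formula sin(x+y) = sin(x)cos(y) + cos(x)sin(y): sin(2x) = sin(x)cos(x) + cos(x)sin(x) = 2sin(x)cos(x).
So the two sides agree for every real x for which both sides are defined.

Conclusion: Yes, this is an identity.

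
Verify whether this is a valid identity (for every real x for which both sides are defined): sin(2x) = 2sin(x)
No, this is NOT an identity.

Claim: sin(2x) = 2sin(x).
Test a specific point where both sides are defined: x = π/2.
LHS = sin(2x) ≈ 0.0000
RHS = 2sin(x) ≈ 2.0000
Since 0.0000 ≠ 2.0000, the equation fails at this point, so it cannot hold for every real x for which both sides are defined.
The correct double-angle formula is sin(2x) = 2sin(x)cos(x).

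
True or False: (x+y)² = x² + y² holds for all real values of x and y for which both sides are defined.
False.

Claim: (x+y)² = x² + y².
Test a specific point where both sides are defined: x = -2, y = 1.
LHS = (x+y)² ≈ 1.0000
RHS = x² + y² ≈ 5.0000
Since 1.0000 ≠ 5.0000, the equation fails at this point, so it cannot hold for all real values of x and y for which both sides are defined.
The correct expansion is (x+y)² = x² + 2xy + y²; the cross term 2xy is missing.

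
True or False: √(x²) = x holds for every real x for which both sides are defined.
Claim: √(x²) = x.
Test a specific point where both sides are defined: x = -1.
LHS = √(x²) ≈ 1.0000
RHS = x ≈ -1.0000
Since 1.0000 ≠ -1.0000, the equation fails at this point, so it cannot hold for every real x for which both sides are defined.
√(x²) = |x|, which differs from x whenever x < 0 (both sides are defined for every real x).

Conclusion: False.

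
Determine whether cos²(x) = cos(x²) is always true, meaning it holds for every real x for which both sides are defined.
Claim: cos²(x) = cos(x²).
Test a specific point where both sides are defined: x = π.
LHS = cos²(x) ≈ 1.0000
RHS = cos(x²) ≈ -0.9027
Since 1.0000 ≠ -0.9027, the equation fails at this point, so it cannot hold for every real x for which both sides are defined.
cos²(x) means (cos x)², squaring the output; cos(x²) squares the input. These are different functions.

Conclusion: No, this is NOT an identity.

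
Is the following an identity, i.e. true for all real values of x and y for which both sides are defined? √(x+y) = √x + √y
No, this is NOT an identity.

Claim: √(x+y) = √x + √y.
Test a specific point where both sides are defined: x = 1/2, y = 1/2.
LHS = √(x+y) ≈ 1.0000
RHS = √x + √y ≈ 1.4142
Since 1.0000 ≠ 1.4142, the equation fails at this point, so it cannot hold for all real values of x and y for which both sides are defined.
Squaring the right side gives x + 2√(xy) + y, not x + y.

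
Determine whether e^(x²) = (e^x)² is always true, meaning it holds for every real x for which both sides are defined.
Claim: e^(x²) = (e^x)².
Test a specific point where both sides are defined: x = 1/2.
LHS = e^(x²) ≈ 1.2840
RHS = (e^x)² ≈ 2.7183
Since 1.2840 ≠ 2.7183, the equation fails at this point, so it cannot hold for every real x for which both sides are defined.
(e^x)² = e^(2x), and 2x ≠ x² in general.

Conclusion: No, this is NOT an identity.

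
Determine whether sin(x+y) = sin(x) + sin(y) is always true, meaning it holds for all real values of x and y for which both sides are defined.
Claim: sin(x+y) = sin(x) + sin(y).
Test a specific point where both sides are defined: x = -π/6, y = 3π/4.
LHS = sin(x+y) ≈ 0.9659
RHS = sin(x) + sin(y) ≈ 0.2071
Since 0.9659 ≠ 0.2071, the equation fails at this point, so it cannot hold for all real values of x and y for which both sides are defined.
The correct expansion is sin(x+y) = sin(x)cos(y) + cos(x)sin(y); sine is not additive.

Conclusion: No, this is NOT an identity.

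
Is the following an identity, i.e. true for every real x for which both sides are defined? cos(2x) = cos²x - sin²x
Yes, this is an identity.

Claim: cos(2x) = cos²x - sin²x.
Reasoning: Put y = x in the addition formula cos(x+y) = cos(x)cos(y) - sin(x)sin(y): cos(2x) = cos²x - sin²x.
So the two sides agree for every real x for which both sides are defined.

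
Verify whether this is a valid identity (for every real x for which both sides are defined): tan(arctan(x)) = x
Claim: tan(arctan(x)) = x.
Reasoning: For every real x, arctan(x) is by definition the angle in (-π/2, π/2) whose tangent equals x. Taking the tangent of that angle returns x.
So the two sides agree for every real x for which both sides are defined.

Conclusion: Yes, this is an identity.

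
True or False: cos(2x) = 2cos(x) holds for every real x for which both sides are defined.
False.

Claim: cos(2x) = 2cos(x).
Test a specific point where both sides are defined: x = π/6.
LHS = cos(2x) ≈ 0.5000
RHS = 2cos(x) ≈ 1.7321
Since 0.5000 ≠ 1.7321, the equation fails at this point, so it cannot hold for every real x for which both sides are defined.
The correct double-angle formula is cos(2x) = cos²x - sin²x.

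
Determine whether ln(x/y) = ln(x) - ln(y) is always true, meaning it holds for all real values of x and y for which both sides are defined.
Claim: ln(x/y) = ln(x) - ln(y).
Reasoning: Both sides are simultaneously defined only when x, y > 0. Write x = e^p, y = e^q. Then x/y = e^(p-q), so ln(x/y) = p - q = ln(x) - ln(y).
So the two sides agree for all real values of x and y for which both sides are defined.

Conclusion: Yes, this is an identity.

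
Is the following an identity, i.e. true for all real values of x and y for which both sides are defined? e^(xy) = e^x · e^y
No, this is NOT an identity.

Claim: e^(xy) = e^x · e^y.
Test a specific point where both sides are defined: x = 1, y = -2.
LHS = e^(xy) ≈ 0.1353
RHS = e^x · e^y ≈ 0.3679
Since 0.1353 ≠ 0.3679, the equation fails at this point, so it cannot hold for all real values of x and y for which both sides are defined.
e^x · e^y = e^(x+y), not e^(xy).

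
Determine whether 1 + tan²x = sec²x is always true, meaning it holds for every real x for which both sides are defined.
Yes, this is an identity.

Claim: 1 + tan²x = sec²x.
Reasoning: Start from sin²x + cos²x = 1 and divide every term by cos²x (allowed wherever tan x and sec x are defined): tan²x + 1 = 1/cos²x = sec²x.
So the two sides agree for every real x for which both sides are defined.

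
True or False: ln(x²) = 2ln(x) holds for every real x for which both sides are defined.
True.

Claim: ln(x²) = 2ln(x).
Reasoning: The right side requires x > 0. For x > 0, x² = (e^(ln x))² = e^(2ln x), so ln(x²) = 2ln(x). (For x < 0 the right side is undefined, so those values are outside the claim.)
So the two sides agree for every real x for which both sides are defined.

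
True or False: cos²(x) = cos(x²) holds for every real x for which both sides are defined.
False.

Claim: cos²(x) = cos(x²).
Test a specific point where both sides are defined: x = -π/6.
LHS = cos²(x) ≈ 0.7500
RHS = cos(x²) ≈ 0.9627
Since 0.7500 ≠ 0.9627, the equation fails at this point, so it cannot hold for every real x for which both sides are defined.
cos²(x) means (cos x)², squaring the output; cos(x²) squares the input. These are different functions.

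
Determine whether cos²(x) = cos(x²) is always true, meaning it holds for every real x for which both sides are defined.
Claim: cos²(x) = cos(x²).
Test a specific point where both sides are defined: x = -π/3.
LHS = cos²(x) ≈ 0.2500
RHS = cos(x²) ≈ 0.4566
Since 0.2500 ≠ 0.4566, the equation fails at this point, so it cannot hold for every real x for which both sides are defined.
cos²(x) means (cos x)², squaring the output; cos(x²) squares the input. These are different functions.

Conclusion: No, this is NOT an identity.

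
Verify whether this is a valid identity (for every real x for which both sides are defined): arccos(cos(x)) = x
No, this is NOT an identity.

Claim: arccos(cos(x)) = x.
Test a specific point where both sides are defined: x = -π/6.
LHS = arccos(cos(x)) ≈ 0.5236
RHS = x ≈ -0.5236
Since 0.5236 ≠ -0.5236, the equation fails at this point, so it cannot hold for every real x for which both sides are defined.
arccos only returns values in [0, π], so arccos(cos(x)) = x holds only for x in that interval, not for all real x.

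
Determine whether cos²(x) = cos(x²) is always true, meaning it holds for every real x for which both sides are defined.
Claim: cos²(x) = cos(x²).
Test a specific point where both sides are defined: x = 2π/3.
LHS = cos²(x) ≈ 0.2500
RHS = cos(x²) ≈ -0.3202
Since 0.2500 ≠ -0.3202, the equation fails at this point, so it cannot hold for every real x for which both sides are defined.
cos²(x) means (cos x)², squaring the output; cos(x²) squares the input. These are different functions.

Conclusion: No, this is NOT an identity.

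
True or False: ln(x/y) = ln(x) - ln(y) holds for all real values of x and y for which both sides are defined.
Claim: ln(x/y) = ln(x) - ln(y).
Reasoning: Both sides are simultaneously defined only when x, y > 0. Write x = e^p, y = e^q. Then x/y = e^(p-q), so ln(x/y) = p - q = ln(x) - ln(y).
So the two sides agree for all real values of x and y for which both sides are defined.

Conclusion: True.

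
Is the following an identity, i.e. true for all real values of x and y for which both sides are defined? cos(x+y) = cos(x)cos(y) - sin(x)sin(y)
Claim: cos(x+y) = cos(x)cos(y) - sin(x)sin(y).
Reasoning: By Euler's formula e^(i(x+y)) = e^(ix)·e^(iy) = (cos x + i·sin x)(cos y + i·sin y). The real part of the left side is cos(x+y); the real part of the product is cos(x)cos(y) - sin(x)sin(y) (since i·i = -1).
So the two sides agree for all real values of x and y for which both sides are defined.

Conclusion: Yes, this is an identity.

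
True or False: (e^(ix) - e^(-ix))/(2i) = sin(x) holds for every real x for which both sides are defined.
Claim: (e^(ix) - e^(-ix))/(2i) = sin(x).
Reasoning: By Euler's formula e^(ix) = cos(x) + i·sin(x) and e^(-ix) = cos(x) - i·sin(x). Subtracting cancels the cosine terms: e^(ix) - e^(-ix) = 2i·sin(x); divide by 2i.
So the two sides agree for every real x for which both sides are defined.

Conclusion: True.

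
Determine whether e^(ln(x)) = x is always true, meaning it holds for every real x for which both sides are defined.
Claim: e^(ln(x)) = x.
Reasoning: For x > 0, ln(x) is by definition the exponent p such that e^p = x. Raising e to that exponent therefore returns x: e^(ln x) = x.
So the two sides agree for every real x for which both sides are defined.

Conclusion: Yes, this is an identity.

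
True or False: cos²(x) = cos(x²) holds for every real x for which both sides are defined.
Claim: cos²(x) = cos(x²).
Test a specific point where both sides are defined: x = -π/6.
LHS = cos²(x) ≈ 0.7500
RHS = cos(x²) ≈ 0.9627
Since 0.7500 ≠ 0.9627, the equation fails at this point, so it cannot hold for every real x for which both sides are defined.
cos²(x) means (cos x)², squaring the output; cos(x²) squares the input. These are different functions.

Conclusion: False.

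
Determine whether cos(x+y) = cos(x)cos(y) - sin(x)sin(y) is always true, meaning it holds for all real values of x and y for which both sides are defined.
Yes, this is an identity.

Claim: cos(x+y) = cos(x)cos(y) - sin(x)sin(y).
Reasoning: By Euler's formula e^(i(x+y)) = e^(ix)·e^(iy) = (cos x + i·sin x)(cos y + i·sin y). The real part of the left side is cos(x+y); the real part of the product is cos(x)cos(y) - sin(x)sin(y) (since i·i = -1).
So the two sides agree for all real values of x and y for which both sides are defined.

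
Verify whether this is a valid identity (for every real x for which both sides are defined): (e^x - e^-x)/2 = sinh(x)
Yes, this is an identity.

Claim: (e^x - e^-x)/2 = sinh(x).
Reasoning: This is exactly the definition of the hyperbolic sine: sinh(x) := (e^x - e^-x)/2.
So the two sides agree for every real x for which both sides are defined.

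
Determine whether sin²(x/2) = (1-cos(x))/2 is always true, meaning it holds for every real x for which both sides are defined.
Yes, this is an identity.

Claim: sin²(x/2) = (1-cos(x))/2.
Reasoning: Use cos(2θ) = 1 - 2sin²θ with θ = x/2: cos(x) = 1 - 2sin²(x/2). Solving for sin²(x/2) gives (1 - cos(x))/2.
So the two sides agree for every real x for which both sides are defined.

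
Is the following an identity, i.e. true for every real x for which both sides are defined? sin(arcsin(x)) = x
Yes, this is an identity.

Claim: sin(arcsin(x)) = x.
Reasoning: For -1 ≤ x ≤ 1 (where arcsin is defined), arcsin(x) is by definition an angle whose sine equals x. Taking the sine of that angle returns x. (Note the other order, arcsin(sin x) = x, is NOT an identity.)
So the two sides agree for every real x for which both sides are defined.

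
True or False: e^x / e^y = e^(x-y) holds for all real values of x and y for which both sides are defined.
True.

Claim: e^x / e^y = e^(x-y).
Reasoning: 1/e^y = e^(-y), so e^x / e^y = e^x · e^(-y) = e^(x + (-y)) = e^(x-y) by the product rule for exponents.
So the two sides agree for all real values of x and y for which both sides are defined.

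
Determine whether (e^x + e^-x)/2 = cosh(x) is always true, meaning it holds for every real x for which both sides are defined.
Claim: (e^x + e^-x)/2 = cosh(x).
Reasoning: This is exactly the definition of the hyperbolic cosine: cosh(x) := (e^x + e^-x)/2.
So the two sides agree for every real x for which both sides are defined.

Conclusion: Yes, this is an identity.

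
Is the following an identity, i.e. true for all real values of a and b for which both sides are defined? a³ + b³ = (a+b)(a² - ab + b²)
Claim: a³ + b³ = (a+b)(a² - ab + b²).
Reasoning: Expand the right side: (a+b)(a² - ab + b²) = a³ - a²b + ab² + a²b - ab² + b³ = a³ + b³ (the middle terms cancel in pairs).
So the two sides agree for all real values of a and b for which both sides are defined.

Conclusion: Yes, this is an identity.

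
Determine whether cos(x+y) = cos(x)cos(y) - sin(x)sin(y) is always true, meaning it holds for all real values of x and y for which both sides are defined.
Claim: cos(x+y) = cos(x)cos(y) - sin(x)sin(y).
Reasoning: By Euler's formula e^(i(x+y)) = e^(ix)·e^(iy) = (cos x + i·sin x)(cos y + i·sin y). The real part of the left side is cos(x+y); the real part of the product is cos(x)cos(y) - sin(x)sin(y) (since i·i = -1).
So the two sides agree for all real values of x and y for which both sides are defined.

Conclusion: Yes, this is an identity.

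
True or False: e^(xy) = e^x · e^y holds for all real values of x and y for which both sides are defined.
Claim: e^(xy) = e^x · e^y.
Test a specific point where both sides are defined: x = 4, y = -1.
LHS = e^(xy) ≈ 0.0183
RHS = e^x · e^y ≈ 20.0855
Since 0.0183 ≠ 20.0855, the equation fails at this point, so it cannot hold for all real values of x and y for which both sides are defined.
e^x · e^y = e^(x+y), not e^(xy).

Conclusion: False.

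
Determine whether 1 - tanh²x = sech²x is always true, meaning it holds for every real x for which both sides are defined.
Claim: 1 - tanh²x = sech²x.
Reasoning: Divide cosh²x - sinh²x = 1 through by cosh²x (never zero): 1 - tanh²x = 1/cosh²x = sech²x.
So the two sides agree for every real x for which both sides are defined.

Conclusion: Yes, this is an identity.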